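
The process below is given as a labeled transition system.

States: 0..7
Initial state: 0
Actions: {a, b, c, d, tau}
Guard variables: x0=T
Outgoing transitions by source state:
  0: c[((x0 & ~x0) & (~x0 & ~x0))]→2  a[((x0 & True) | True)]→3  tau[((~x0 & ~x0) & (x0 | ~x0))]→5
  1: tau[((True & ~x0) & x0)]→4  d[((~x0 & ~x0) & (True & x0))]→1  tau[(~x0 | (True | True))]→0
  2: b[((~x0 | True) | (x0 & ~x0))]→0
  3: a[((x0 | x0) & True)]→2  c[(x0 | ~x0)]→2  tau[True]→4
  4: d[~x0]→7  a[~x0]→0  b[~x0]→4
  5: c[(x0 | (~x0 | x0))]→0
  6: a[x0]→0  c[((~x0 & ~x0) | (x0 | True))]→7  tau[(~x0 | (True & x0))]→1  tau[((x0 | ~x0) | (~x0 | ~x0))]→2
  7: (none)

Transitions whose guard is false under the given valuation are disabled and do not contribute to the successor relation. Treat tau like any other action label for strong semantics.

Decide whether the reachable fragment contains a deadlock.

Reach set: {0,2,3,4}
  0: a→3  [1 out]
  2: b→0  [1 out]
  3: a→2  c→2  tau→4  [3 out]
  4: ∅  [STUCK]
witness 4: a·tau

Answer: DEADLOCK at state 4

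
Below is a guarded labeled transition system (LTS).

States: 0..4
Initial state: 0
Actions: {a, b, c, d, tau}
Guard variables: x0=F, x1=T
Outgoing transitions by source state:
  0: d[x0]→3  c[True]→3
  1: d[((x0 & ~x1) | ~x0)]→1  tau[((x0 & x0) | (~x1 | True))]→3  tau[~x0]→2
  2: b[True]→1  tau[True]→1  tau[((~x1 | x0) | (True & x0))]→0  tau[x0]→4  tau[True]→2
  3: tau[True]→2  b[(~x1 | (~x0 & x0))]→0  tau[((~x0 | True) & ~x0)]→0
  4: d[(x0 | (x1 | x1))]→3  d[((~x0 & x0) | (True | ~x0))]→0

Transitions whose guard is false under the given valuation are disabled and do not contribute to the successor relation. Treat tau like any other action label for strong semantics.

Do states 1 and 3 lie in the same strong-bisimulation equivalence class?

Refine partition for ~:
  π0 = {{0,1,2,3,4}}
  π1 = {{0},{1},{2},{3},{4}}
Fixed point at round 2; 5 class(es).
1∈{1}, 3∈{3}

Answer: NOT BISIMILAR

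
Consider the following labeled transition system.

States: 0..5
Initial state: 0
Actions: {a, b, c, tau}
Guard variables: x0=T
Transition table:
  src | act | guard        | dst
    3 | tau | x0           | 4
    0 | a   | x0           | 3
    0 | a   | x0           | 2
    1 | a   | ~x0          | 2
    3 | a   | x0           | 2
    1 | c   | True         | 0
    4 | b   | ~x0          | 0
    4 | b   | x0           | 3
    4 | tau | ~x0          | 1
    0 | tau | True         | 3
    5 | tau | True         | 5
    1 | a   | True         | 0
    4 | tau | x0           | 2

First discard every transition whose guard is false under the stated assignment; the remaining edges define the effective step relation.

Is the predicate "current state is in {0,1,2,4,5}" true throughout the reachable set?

Safe = {0,1,2,4,5}
Reachable = {0,2,3,4}
  0: ok
  2: ok
  3: outside
  4: ok
reach 3 via a — violates

Answer: INVARIANT VIOLATED at state 3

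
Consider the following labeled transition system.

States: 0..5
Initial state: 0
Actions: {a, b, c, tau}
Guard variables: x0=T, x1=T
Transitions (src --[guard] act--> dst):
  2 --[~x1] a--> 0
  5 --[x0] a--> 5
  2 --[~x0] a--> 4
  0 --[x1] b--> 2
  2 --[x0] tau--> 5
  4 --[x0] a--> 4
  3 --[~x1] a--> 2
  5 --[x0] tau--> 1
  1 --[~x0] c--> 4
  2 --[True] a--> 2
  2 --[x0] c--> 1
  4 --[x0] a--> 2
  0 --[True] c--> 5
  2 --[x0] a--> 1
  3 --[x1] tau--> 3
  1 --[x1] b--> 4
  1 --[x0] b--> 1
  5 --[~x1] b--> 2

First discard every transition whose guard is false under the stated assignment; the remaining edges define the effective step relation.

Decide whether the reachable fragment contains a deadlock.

Reachable = {0,1,2,4,5}
  0: b→2  c→5  [2 out]
  1: b→1  b→4  [2 out]
  2: a→1  a→2  c→1  tau→5  [4 out]
  4: a→2  a→4  [2 out]
  5: a→5  tau→1  [2 out]

Answer: DEADLOCK-FREE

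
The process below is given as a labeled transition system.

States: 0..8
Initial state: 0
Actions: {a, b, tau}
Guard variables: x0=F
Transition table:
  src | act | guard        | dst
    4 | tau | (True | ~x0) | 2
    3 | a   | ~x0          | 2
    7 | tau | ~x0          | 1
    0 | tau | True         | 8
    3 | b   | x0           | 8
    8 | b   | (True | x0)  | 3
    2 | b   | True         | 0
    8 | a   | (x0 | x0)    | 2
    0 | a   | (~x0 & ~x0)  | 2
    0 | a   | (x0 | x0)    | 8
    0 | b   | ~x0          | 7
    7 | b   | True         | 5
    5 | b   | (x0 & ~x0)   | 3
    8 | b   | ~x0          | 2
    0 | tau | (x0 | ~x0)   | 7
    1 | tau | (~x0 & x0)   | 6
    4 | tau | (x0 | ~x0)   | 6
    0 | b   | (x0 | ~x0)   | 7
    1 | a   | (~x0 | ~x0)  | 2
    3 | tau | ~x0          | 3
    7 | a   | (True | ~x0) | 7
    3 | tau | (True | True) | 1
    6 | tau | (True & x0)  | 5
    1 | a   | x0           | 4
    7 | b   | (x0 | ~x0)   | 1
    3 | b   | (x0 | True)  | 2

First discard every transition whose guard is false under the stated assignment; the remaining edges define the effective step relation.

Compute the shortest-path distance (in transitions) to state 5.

BFS to 5:
  depth 0: {0}
  depth 1: {2,7,8}
  depth 2: {1,3,5}
first hit 5 at d=2 via b·b

Answer: 2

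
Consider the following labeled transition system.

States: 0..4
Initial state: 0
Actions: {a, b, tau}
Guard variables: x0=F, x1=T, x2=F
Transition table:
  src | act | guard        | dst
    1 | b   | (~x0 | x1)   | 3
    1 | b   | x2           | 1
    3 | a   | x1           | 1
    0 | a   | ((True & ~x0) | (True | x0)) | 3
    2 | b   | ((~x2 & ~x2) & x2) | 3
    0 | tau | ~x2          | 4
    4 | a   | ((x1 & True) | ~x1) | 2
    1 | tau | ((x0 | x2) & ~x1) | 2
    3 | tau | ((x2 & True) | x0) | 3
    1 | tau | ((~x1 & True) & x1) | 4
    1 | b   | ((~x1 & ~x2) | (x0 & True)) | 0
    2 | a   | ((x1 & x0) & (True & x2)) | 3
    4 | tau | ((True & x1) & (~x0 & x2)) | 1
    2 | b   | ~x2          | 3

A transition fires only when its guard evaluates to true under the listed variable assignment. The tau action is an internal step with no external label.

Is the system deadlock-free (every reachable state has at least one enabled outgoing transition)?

Answer: DEADLOCK-FREE

Working:
R = {0,1,2,3,4}
  0: a→3  tau→4  [2 out]
  1: b→3  [1 out]
  2: b→3  [1 out]
  3: a→1  [1 out]
  4: a→2  [1 out]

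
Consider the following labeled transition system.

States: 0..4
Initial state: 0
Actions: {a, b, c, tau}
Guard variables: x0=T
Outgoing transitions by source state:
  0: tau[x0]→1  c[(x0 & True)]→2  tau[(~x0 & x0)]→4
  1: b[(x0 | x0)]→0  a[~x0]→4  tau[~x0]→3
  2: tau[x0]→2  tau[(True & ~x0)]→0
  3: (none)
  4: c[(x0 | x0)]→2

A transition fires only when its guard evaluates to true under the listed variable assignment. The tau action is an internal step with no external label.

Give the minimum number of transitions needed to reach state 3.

Answer: UNREACHABLE

Trace:
Layered search for 3:
  depth 0: {0}
  depth 1: {1,2}
3 never appears.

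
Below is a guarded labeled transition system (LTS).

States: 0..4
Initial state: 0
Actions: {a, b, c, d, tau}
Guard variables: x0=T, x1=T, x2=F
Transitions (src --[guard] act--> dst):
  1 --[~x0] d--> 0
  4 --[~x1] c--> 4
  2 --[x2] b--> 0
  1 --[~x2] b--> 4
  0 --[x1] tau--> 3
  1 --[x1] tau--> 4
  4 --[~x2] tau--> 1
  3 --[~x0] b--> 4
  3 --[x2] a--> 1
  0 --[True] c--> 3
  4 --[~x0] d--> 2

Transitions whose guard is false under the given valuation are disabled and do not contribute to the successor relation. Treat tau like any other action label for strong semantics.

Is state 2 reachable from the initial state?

5 transition(s) survive guard evaluation.
depth 0: {0}
depth 1: {3}  now seen {0,3}
R = {0,3}

Answer: UNREACHABLE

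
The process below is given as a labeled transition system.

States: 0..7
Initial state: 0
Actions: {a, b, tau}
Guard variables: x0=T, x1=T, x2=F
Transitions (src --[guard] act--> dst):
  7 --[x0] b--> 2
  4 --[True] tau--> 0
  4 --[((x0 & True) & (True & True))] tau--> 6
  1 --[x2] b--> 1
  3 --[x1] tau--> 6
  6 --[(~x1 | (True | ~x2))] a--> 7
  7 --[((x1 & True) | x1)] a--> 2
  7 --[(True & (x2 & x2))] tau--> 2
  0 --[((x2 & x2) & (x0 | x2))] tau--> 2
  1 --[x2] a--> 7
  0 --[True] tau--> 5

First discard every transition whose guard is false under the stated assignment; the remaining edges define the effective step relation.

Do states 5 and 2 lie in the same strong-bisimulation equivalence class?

Answer: BISIMILAR

Working:
Bisimulation quotient by refinement:
  P[0] = {{0,1,2,3,4,5,6,7}}
  P[1] = {{0,3,4},{1,2,5},{6},{7}}
  P[2] = {{0},{1,2,5},{3},{4},{6},{7}}
Fixed point at round 3; 6 class(es).
[5]={1,2,5}  [2]={1,2,5}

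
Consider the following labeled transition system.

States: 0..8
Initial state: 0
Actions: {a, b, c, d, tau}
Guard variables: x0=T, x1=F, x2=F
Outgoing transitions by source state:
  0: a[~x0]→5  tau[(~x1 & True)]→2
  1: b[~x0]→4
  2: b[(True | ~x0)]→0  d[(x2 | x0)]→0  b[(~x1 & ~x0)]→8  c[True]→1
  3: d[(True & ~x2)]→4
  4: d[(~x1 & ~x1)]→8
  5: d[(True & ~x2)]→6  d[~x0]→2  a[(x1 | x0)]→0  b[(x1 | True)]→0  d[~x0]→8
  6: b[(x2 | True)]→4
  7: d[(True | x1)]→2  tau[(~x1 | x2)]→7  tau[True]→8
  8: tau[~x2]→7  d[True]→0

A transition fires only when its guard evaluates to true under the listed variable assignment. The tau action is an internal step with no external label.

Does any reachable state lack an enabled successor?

Reachable = {0,1,2}
  0: tau→2  [1 exit(s)]
  1: ∅  [no exit]
  2: b→0  c→1  d→0  [3 exit(s)]
witness 1: tau·c

Answer: DEADLOCK at state 1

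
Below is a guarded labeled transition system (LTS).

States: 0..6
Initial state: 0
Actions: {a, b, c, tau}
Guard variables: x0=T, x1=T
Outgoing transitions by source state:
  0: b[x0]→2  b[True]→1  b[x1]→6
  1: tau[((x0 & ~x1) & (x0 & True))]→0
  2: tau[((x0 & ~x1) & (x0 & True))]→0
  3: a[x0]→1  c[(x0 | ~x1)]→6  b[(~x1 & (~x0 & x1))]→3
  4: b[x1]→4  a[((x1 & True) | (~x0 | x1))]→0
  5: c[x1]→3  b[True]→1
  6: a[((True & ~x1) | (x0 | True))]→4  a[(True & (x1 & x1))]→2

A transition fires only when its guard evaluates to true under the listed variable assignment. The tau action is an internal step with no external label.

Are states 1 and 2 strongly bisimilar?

Bisimulation quotient by refinement:
  P[0] = {{0,1,2,3,4,5,6}}
  P[1] = {{0},{1,2},{3},{4},{5},{6}}
Fixed point at round 2; 6 class(es).
class of 1: {1,2}; class of 2: {1,2}

Answer: BISIMILAR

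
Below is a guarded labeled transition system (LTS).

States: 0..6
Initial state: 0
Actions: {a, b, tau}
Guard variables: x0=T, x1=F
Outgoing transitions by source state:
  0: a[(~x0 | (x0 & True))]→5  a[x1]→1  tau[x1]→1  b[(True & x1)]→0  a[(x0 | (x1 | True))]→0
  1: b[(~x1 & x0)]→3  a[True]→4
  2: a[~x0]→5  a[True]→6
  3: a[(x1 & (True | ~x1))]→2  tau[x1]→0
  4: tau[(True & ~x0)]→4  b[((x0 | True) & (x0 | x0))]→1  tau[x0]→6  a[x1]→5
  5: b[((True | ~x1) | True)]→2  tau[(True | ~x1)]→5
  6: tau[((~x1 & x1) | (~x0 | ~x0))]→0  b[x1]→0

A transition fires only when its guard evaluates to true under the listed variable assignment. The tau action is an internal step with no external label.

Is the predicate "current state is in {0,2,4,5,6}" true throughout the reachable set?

Safe = {0,2,4,5,6}
Reach set: {0,2,5,6}
  0: safe
  2: safe
  5: safe
  6: safe

Answer: INVARIANT HOLDS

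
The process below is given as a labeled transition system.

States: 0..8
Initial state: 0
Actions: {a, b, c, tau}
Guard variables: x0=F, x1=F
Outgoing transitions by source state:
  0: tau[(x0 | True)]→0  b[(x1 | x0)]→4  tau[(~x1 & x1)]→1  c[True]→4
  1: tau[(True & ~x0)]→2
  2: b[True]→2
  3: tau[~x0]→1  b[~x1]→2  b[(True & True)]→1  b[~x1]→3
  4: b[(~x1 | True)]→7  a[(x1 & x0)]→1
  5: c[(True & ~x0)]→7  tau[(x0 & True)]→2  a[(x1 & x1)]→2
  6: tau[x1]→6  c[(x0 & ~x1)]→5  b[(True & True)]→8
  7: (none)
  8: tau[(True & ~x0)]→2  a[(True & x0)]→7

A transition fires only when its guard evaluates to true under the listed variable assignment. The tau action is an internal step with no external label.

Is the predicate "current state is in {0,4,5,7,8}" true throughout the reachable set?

Answer: INVARIANT HOLDS

Trace:
Inv-set: {0,4,5,7,8}
R = {0,4,7}
  0: ✓
  4: ✓
  7: ✓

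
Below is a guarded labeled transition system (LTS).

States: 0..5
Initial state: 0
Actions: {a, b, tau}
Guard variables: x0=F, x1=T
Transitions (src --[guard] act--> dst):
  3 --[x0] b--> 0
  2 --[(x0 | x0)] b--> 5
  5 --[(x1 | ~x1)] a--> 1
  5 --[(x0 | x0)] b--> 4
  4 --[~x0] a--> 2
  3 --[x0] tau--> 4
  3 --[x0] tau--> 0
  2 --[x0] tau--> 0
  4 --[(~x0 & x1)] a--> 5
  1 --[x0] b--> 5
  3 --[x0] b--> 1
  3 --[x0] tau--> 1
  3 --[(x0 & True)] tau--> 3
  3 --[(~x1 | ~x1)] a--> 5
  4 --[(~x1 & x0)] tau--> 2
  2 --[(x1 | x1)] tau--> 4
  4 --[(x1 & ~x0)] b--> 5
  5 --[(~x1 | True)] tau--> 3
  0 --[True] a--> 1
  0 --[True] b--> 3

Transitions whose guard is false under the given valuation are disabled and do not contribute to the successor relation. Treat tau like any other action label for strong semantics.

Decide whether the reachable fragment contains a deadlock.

Answer: DEADLOCK at state 1

Working:
Reachable = {0,1,3}
  0: a→1  b→3  [2 exit(s)]
  1: ∅  [STUCK]
  3: ∅  [STUCK]
witness 1: a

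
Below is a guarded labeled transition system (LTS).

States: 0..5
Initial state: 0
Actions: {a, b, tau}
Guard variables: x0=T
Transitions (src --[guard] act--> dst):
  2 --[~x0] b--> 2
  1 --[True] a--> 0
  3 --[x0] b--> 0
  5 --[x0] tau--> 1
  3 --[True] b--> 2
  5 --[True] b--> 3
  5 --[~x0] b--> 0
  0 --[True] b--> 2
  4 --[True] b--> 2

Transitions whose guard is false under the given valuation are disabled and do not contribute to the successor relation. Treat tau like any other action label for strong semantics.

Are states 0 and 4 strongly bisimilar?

Bisimulation quotient by refinement:
  P[0] = {{0,1,2,3,4,5}}
  P[1] = {{0,3,4},{1},{2},{5}}
  P[2] = {{0,4},{1},{2},{3},{5}}
5 equivalence class(es) (converged in 3)
0∈{0,4}, 4∈{0,4}

Answer: BISIMILAR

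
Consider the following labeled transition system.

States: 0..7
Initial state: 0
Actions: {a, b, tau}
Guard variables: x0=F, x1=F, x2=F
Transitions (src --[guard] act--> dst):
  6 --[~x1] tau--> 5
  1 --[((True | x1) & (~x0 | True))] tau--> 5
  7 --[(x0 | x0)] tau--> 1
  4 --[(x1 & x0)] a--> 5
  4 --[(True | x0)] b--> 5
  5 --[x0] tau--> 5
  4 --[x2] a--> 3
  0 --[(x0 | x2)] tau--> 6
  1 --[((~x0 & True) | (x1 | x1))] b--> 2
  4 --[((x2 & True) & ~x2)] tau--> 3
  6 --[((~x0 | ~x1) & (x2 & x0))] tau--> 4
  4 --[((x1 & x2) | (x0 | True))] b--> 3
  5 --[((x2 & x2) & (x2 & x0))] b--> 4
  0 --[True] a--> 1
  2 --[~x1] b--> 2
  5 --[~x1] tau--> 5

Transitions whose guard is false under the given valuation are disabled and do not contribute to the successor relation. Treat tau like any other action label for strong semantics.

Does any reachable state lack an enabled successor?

Answer: DEADLOCK-FREE

Analysis:
Reachable = {0,1,2,5}
  0: a→1  [1 out]
  1: b→2  tau→5  [2 out]
  2: b→2  [1 out]
  5: tau→5  [1 out]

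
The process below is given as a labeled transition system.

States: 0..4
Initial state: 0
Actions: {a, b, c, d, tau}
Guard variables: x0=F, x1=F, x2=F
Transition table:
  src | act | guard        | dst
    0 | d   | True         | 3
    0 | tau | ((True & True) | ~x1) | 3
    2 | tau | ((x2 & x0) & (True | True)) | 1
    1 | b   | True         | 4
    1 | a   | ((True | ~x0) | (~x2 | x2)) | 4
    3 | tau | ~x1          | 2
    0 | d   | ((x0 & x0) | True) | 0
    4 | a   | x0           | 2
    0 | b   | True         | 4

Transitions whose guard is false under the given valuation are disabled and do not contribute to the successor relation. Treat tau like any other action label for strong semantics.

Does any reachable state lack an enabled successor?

R = {0,2,3,4}
  0: b→4  d→0  d→3  tau→3  [4 exit(s)]
  2: ∅  [no exit]
  3: tau→2  [1 exit(s)]
  4: ∅  [no exit]
witness 2: d·tau

Answer: DEADLOCK at state 2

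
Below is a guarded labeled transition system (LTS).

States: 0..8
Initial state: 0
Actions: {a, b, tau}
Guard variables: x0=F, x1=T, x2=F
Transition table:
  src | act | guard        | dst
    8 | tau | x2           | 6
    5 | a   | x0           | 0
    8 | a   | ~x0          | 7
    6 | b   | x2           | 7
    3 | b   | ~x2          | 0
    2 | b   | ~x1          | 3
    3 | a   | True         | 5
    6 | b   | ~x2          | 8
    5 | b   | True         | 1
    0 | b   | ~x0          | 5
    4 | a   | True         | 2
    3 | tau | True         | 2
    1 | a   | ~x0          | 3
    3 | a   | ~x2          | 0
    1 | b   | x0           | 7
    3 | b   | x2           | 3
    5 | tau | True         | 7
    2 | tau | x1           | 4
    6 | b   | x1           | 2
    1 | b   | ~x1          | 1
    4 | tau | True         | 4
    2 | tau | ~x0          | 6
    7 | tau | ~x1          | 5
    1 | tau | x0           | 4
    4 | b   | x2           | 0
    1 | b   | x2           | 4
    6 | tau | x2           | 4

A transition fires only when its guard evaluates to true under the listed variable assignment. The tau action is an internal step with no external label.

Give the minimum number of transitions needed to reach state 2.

Answer: 4

Working:
Layered search for 2:
  L0 = {0}
  L1 = {5}
  L2 = {1,7}
  L3 = {3}
  L4 = {2}
first hit 2 at d=4 via b·b·a·tau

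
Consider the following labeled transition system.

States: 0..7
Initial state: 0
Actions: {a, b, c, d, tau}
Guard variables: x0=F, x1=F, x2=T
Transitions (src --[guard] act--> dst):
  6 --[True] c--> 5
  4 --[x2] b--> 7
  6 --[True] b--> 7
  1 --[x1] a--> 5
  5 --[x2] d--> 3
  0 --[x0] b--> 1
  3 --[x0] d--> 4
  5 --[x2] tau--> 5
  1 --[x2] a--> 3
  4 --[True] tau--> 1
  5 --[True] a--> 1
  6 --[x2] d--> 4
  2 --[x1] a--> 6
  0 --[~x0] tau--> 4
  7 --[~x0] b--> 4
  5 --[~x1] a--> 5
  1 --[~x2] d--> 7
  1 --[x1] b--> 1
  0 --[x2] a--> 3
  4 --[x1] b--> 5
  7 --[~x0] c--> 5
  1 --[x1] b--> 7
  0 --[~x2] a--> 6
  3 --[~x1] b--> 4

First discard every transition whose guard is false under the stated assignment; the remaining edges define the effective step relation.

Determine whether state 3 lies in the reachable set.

Answer: REACHABLE

Analysis:
15 transition(s) survive guard evaluation.
Layer 0: {0}
Layer 1: {3,4}  cumulative {0,3,4}
Layer 2: {1,7}  cumulative {0,1,3,4,7}
Layer 3: {5}  cumulative {0,1,3,4,5,7}
Reach set: {0,1,3,4,5,7}
witness 3: a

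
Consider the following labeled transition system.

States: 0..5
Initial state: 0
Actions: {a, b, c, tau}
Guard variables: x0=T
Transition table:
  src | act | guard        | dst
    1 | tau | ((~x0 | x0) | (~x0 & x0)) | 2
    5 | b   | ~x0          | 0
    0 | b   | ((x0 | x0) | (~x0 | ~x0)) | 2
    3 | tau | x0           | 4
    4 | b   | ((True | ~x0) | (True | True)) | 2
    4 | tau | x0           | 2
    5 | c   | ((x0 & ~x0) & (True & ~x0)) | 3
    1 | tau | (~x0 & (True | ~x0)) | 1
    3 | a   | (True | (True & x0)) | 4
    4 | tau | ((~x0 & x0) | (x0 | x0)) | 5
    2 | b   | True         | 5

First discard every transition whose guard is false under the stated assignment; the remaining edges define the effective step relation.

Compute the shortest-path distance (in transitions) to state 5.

Answer: 2

Working:
BFS to 5:
  Layer 0: {0}
  Layer 1: {2}
  Layer 2: {5}
first hit 5 at d=2 via b·b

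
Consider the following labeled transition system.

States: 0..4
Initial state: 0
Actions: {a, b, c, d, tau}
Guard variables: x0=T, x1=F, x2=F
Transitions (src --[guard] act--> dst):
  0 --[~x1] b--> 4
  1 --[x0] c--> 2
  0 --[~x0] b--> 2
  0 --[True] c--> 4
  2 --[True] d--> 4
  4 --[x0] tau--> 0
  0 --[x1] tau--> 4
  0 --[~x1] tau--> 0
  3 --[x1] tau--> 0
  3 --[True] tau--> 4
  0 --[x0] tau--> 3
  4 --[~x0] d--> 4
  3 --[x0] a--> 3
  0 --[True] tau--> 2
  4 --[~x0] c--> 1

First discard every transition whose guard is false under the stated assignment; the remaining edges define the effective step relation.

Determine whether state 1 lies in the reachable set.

Answer: UNREACHABLE

Trace:
Guard filter leaves 10 enabled edge(s).
Layer 0: {0}
Layer 1: {2,3,4}  now seen {0,2,3,4}
R = {0,2,3,4}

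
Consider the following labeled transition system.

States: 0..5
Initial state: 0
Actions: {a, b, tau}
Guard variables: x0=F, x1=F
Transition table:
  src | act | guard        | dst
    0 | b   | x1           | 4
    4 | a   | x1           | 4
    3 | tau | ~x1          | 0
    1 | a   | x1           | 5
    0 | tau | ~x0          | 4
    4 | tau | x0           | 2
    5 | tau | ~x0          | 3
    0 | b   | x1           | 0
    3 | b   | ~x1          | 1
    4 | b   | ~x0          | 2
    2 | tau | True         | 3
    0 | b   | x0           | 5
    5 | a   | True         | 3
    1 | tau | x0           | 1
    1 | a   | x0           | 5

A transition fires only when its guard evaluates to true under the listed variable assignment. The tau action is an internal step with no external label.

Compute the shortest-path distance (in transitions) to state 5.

Answer: UNREACHABLE

Trace:
Breadth-first toward 5:
  Layer 0: {0}
  Layer 1: {4}
  Layer 2: {2}
  Layer 3: {3}
  Layer 4: {1}
5 never appears.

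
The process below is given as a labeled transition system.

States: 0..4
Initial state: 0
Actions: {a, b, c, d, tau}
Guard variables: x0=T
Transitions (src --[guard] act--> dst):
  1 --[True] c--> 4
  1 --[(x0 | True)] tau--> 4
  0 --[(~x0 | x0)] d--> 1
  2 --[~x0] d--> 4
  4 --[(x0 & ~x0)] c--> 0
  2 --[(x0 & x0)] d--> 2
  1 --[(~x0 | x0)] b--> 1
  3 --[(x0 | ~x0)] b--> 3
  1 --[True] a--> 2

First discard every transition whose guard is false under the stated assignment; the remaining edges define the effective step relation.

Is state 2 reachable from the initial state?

Answer: REACHABLE

Trace:
7 transition(s) survive guard evaluation.
depth 0: {0}
depth 1: {1}  cumulative {0,1}
depth 2: {2,4}  cumulative {0,1,2,4}
R = {0,1,2,4}
trace reaching 2: d·a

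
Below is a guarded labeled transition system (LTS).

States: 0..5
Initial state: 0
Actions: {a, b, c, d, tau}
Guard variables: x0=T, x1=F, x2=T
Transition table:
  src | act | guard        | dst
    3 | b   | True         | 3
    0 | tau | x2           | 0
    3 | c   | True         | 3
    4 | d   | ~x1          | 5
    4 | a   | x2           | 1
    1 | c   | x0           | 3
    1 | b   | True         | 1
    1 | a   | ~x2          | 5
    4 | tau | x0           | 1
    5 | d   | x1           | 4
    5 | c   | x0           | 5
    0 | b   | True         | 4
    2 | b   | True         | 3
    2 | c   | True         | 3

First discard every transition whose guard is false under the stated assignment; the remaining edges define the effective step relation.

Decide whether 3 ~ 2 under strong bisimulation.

Answer: BISIMILAR

Working:
Refine partition for ~:
  round 0: {{0,1,2,3,4,5}}
  round 1: {{0},{1,2,3},{4},{5}}
stable after 2 split(s): 4 block(s)
[3]={1,2,3}  [2]={1,2,3}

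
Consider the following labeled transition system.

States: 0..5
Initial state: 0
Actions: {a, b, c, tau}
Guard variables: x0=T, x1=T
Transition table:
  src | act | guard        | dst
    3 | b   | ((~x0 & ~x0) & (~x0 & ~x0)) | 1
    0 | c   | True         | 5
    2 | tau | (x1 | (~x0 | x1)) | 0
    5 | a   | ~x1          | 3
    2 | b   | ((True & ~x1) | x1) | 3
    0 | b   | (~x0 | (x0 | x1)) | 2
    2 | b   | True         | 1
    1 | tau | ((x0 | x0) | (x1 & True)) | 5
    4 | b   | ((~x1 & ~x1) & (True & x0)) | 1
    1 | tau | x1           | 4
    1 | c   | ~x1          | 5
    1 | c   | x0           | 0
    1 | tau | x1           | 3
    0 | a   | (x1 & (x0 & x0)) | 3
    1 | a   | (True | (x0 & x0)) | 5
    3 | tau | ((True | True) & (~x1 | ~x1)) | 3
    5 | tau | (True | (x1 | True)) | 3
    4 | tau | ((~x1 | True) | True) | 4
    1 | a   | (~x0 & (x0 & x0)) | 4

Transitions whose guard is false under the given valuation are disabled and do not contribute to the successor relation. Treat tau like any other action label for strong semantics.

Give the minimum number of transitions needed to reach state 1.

Answer: 2

Trace:
Layered search for 1:
  Layer 0: {0}
  Layer 1: {2,3,5}
  Layer 2: {1}
first hit 1 at d=2 via b·b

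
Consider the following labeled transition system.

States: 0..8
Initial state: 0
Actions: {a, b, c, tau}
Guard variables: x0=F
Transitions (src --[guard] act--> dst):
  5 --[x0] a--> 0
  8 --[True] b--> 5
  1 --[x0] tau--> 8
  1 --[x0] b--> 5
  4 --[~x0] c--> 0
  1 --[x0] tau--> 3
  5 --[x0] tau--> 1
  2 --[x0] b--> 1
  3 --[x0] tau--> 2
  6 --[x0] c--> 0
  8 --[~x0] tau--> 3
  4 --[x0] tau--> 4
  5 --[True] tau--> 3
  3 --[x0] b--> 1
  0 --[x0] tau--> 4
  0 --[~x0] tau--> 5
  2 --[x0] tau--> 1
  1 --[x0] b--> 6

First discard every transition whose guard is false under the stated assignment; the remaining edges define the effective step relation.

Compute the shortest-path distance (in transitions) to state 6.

Answer: UNREACHABLE

Working:
Layered search for 6:
  depth 0: {0}
  depth 1: {5}
  depth 2: {3}
6 never appears.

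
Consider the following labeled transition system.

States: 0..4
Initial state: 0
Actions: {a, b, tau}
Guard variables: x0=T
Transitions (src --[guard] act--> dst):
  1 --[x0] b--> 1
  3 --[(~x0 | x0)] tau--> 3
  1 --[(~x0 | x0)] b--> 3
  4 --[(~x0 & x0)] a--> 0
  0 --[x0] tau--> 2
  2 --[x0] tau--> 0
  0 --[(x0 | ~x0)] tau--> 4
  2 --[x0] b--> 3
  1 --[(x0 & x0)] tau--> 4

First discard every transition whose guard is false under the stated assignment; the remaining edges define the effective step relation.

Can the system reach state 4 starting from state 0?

Answer: REACHABLE

Analysis:
8 transition(s) survive guard evaluation.
depth 0: {0}
depth 1: {2,4}  total {0,2,4}
depth 2: {3}  total {0,2,3,4}
R = {0,2,3,4}
Path to 4: tau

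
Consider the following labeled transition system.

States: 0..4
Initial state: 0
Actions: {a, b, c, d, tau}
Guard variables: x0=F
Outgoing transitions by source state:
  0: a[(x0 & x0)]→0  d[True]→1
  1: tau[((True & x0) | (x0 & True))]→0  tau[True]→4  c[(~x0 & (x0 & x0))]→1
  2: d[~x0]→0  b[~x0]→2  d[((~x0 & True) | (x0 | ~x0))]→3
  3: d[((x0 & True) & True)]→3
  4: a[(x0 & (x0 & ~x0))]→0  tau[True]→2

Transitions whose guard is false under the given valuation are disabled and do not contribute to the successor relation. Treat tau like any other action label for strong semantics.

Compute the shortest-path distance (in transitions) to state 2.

BFS to 2:
  depth 0: {0}
  depth 1: {1}
  depth 2: {4}
  depth 3: {2}
depth(2)=3, e.g. d·tau·tau

Answer: 3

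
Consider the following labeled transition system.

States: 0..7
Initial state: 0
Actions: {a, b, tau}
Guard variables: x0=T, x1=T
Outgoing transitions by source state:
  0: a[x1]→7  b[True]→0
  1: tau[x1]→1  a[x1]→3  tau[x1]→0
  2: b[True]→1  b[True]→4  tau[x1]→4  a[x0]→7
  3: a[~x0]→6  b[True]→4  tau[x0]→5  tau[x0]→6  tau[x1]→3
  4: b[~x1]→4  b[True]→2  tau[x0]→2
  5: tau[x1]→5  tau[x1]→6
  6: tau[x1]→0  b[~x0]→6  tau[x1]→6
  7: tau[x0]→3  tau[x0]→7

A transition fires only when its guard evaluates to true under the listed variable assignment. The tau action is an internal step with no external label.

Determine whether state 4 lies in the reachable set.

Guard filter leaves 21 enabled edge(s).
depth 0: {0}
depth 1: {7}  cumulative {0,7}
depth 2: {3}  cumulative {0,3,7}
depth 3: {4,5,6}  cumulative {0,3,4,5,6,7}
depth 4: {2}  cumulative {0,2,3,4,5,6,7}
depth 5: {1}  cumulative {0,1,2,3,4,5,6,7}
Reachable = {0,1,2,3,4,5,6,7}
witness 4: a·tau·b

Answer: REACHABLE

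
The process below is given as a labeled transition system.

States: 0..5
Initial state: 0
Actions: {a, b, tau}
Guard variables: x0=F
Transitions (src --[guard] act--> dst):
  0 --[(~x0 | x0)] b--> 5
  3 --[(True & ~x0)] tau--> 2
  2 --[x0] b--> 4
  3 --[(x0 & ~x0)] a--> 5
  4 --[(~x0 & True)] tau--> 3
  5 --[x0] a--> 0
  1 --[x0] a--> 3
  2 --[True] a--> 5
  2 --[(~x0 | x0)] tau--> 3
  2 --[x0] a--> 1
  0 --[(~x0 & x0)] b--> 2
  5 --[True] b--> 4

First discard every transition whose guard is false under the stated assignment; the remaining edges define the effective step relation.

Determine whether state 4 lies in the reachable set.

Answer: REACHABLE

Analysis:
Guard filter leaves 6 enabled edge(s).
depth 0: {0}
depth 1: {5}  now seen {0,5}
depth 2: {4}  now seen {0,4,5}
depth 3: {3}  now seen {0,3,4,5}
depth 4: {2}  now seen {0,2,3,4,5}
R = {0,2,3,4,5}
trace reaching 4: b·b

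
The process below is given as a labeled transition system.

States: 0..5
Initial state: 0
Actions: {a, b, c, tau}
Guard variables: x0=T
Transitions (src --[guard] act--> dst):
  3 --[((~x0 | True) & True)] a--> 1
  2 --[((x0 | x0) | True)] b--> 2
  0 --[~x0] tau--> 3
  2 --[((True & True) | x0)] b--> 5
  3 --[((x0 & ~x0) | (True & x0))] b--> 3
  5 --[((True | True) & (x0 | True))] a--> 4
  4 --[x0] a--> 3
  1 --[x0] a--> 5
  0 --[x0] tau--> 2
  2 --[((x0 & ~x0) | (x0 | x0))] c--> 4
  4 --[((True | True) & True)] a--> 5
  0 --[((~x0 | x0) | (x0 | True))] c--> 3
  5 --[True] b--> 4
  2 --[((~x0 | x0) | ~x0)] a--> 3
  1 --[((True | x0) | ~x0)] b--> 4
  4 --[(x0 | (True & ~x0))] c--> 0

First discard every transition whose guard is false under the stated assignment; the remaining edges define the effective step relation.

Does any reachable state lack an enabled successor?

Answer: DEADLOCK-FREE

Trace:
Reach set: {0,1,2,3,4,5}
  0: c→3  tau→2  [2 out]
  1: a→5  b→4  [2 out]
  2: a→3  b→2  b→5  c→4  [4 out]
  3: a→1  b→3  [2 out]
  4: a→3  a→5  c→0  [3 out]
  5: a→4  b→4  [2 out]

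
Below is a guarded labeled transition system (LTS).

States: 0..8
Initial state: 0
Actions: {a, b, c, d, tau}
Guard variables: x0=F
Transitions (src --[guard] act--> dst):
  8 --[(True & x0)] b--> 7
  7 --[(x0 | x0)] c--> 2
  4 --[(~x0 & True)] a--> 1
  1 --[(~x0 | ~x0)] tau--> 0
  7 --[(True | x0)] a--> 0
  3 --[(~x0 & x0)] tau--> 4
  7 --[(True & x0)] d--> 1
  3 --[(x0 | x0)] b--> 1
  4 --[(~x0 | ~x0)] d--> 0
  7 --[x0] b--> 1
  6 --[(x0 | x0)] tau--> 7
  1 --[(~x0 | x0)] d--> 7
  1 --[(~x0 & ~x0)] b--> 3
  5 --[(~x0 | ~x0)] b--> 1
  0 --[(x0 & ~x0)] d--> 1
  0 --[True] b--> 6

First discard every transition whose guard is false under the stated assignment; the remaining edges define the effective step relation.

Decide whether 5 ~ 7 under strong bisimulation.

Answer: NOT BISIMILAR

Analysis:
Bisimulation quotient by refinement:
  P[0] = {{0,1,2,3,4,5,6,7,8}}
  P[1] = {{0,5},{1},{2,3,6,8},{4},{7}}
  P[2] = {{0},{1},{2,3,6,8},{4},{5},{7}}
stable after 3 split(s): 6 block(s)
[5]={5}  [7]={7}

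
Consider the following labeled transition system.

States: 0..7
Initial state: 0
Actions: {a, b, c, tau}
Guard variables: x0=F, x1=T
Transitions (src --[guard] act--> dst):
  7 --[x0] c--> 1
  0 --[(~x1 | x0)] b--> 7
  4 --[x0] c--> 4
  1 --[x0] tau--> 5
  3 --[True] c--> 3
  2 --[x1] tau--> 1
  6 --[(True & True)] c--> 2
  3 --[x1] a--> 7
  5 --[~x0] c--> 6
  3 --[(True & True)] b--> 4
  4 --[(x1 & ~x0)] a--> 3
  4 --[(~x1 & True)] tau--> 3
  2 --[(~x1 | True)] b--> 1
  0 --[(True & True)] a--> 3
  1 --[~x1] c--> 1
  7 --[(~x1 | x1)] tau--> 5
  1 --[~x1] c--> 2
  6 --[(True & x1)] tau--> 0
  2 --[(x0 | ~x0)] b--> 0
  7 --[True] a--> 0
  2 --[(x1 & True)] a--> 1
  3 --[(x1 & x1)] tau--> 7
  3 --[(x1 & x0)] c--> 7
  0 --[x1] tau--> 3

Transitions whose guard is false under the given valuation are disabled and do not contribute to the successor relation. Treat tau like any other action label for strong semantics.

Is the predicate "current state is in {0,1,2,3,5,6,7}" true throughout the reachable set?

Safe = {0,1,2,3,5,6,7}
Reachable = {0,1,2,3,4,5,6,7}
  0: safe
  1: safe
  2: safe
  3: safe
  4: VIOLATES
  5: safe
  6: safe
  7: safe
witness against invariant: a·b → 4

Answer: INVARIANT VIOLATED at state 4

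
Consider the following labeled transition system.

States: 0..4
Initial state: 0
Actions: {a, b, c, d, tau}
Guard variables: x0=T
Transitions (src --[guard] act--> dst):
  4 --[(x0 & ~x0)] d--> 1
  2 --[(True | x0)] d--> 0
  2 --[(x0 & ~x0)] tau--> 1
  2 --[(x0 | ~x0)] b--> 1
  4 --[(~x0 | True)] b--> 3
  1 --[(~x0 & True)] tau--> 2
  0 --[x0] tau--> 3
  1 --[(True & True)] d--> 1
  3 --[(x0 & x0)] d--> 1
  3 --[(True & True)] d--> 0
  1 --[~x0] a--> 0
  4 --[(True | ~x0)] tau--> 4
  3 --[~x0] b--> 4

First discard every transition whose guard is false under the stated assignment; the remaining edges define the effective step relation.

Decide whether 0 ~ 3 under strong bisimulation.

Answer: NOT BISIMILAR

Working:
Refine partition for ~:
  π0 = {{0,1,2,3,4}}
  π1 = {{0},{1,3},{2},{4}}
  π2 = {{0},{1},{2},{3},{4}}
5 equivalence class(es) (converged in 3)
class of 0: {0}; class of 3: {3}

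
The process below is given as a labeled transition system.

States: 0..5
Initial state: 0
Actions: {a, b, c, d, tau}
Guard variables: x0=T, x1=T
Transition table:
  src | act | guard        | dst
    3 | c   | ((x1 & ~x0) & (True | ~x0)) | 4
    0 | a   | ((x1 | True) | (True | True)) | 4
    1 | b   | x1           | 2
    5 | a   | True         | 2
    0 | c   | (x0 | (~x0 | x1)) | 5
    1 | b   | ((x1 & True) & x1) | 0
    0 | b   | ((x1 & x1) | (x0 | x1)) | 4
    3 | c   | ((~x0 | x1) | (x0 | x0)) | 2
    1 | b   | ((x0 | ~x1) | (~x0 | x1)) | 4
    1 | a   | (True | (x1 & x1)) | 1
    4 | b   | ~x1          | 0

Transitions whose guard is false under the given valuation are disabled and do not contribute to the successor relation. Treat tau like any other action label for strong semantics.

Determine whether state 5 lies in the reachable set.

9 transition(s) survive guard evaluation.
Layer 0: {0}
Layer 1: {4,5}  now seen {0,4,5}
Layer 2: {2}  now seen {0,2,4,5}
Reachable = {0,2,4,5}
witness 5: c

Answer: REACHABLE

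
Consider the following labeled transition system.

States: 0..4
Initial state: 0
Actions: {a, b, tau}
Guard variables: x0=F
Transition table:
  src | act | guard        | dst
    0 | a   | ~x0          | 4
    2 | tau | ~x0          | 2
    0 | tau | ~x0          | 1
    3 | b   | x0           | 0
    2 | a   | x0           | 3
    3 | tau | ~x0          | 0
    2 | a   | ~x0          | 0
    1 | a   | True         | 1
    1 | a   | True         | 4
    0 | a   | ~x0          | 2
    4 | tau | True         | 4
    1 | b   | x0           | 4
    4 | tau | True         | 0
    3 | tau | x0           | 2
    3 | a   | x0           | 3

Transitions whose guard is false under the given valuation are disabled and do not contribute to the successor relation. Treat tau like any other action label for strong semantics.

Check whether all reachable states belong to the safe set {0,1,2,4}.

Safe = {0,1,2,4}
Reachable = {0,1,2,4}
  0: ✓
  1: ✓
  2: ✓
  4: ✓

Answer: INVARIANT HOLDS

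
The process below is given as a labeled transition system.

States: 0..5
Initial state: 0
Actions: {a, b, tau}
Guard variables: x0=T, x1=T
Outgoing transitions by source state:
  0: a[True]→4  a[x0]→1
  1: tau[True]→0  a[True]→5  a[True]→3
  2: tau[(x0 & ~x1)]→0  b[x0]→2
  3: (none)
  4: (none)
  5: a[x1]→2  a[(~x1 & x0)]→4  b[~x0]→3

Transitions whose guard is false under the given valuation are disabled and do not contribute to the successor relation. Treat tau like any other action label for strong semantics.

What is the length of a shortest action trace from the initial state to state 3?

BFS to 3:
  L0 = {0}
  L1 = {1,4}
  L2 = {3,5}
3 enters at depth 2; path a·a

Answer: 2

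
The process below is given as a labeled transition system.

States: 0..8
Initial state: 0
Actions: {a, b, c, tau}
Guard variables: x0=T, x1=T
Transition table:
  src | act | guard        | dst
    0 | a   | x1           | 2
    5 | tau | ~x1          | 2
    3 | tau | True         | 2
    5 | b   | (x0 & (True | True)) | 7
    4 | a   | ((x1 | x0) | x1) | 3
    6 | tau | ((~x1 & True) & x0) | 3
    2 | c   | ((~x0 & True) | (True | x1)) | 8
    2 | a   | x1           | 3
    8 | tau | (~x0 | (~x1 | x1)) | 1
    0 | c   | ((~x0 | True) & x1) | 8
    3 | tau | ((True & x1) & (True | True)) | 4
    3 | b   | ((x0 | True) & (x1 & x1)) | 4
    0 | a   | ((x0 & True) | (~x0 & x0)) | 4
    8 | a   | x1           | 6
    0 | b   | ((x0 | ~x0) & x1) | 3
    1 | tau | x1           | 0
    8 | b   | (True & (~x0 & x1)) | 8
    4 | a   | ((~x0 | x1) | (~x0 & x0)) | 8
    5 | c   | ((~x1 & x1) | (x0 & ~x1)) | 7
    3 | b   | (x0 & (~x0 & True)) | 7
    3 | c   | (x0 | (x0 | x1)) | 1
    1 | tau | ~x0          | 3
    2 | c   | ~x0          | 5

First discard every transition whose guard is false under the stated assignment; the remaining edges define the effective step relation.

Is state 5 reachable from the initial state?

Answer: UNREACHABLE

Working:
16 transition(s) survive guard evaluation.
depth 0: {0}
depth 1: {2,3,4,8}  now seen {0,2,3,4,8}
depth 2: {1,6}  now seen {0,1,2,3,4,6,8}
Reachable = {0,1,2,3,4,6,8}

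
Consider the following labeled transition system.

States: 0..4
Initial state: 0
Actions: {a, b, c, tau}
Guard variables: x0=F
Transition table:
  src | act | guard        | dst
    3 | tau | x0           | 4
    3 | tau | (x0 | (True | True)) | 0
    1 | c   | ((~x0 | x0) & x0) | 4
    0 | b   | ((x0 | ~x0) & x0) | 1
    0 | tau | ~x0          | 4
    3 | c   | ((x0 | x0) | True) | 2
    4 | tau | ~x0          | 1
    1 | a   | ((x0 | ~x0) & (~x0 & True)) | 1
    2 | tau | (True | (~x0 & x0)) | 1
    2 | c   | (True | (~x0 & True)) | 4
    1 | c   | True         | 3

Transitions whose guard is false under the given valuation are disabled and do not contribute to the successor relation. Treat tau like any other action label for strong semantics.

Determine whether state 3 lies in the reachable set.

8 transition(s) survive guard evaluation.
depth 0: {0}
depth 1: {4}  now seen {0,4}
depth 2: {1}  now seen {0,1,4}
depth 3: {3}  now seen {0,1,3,4}
depth 4: {2}  now seen {0,1,2,3,4}
Reachable = {0,1,2,3,4}
trace reaching 3: tau·tau·c

Answer: REACHABLE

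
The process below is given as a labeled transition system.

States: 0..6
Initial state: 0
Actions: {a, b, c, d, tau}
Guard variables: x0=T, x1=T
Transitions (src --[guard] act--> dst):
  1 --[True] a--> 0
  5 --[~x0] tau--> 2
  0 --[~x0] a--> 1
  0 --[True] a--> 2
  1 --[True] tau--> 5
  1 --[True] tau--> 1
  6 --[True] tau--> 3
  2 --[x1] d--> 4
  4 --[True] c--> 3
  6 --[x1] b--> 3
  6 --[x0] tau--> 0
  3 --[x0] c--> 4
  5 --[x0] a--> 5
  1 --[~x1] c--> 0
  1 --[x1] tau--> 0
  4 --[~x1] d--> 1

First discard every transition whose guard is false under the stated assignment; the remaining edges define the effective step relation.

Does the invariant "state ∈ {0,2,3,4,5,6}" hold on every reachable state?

Answer: INVARIANT HOLDS

Trace:
Safe = {0,2,3,4,5,6}
Reach set: {0,2,3,4}
  0: ✓
  2: ✓
  3: ✓
  4: ✓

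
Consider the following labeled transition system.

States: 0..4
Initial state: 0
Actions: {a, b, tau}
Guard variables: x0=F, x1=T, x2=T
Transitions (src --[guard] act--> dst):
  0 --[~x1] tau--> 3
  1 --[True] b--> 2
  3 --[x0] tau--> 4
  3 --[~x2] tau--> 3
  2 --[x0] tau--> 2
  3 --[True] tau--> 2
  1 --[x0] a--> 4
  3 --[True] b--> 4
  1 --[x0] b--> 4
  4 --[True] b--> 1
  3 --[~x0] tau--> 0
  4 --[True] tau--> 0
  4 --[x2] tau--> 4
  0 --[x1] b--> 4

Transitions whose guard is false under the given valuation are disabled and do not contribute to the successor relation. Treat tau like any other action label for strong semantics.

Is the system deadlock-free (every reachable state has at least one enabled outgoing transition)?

Reachable = {0,1,2,4}
  0: b→4  [1 out]
  1: b→2  [1 out]
  2: ∅  [STUCK]
  4: b→1  tau→0  tau→4  [3 out]
trace reaching 2: b·b·b

Answer: DEADLOCK at state 2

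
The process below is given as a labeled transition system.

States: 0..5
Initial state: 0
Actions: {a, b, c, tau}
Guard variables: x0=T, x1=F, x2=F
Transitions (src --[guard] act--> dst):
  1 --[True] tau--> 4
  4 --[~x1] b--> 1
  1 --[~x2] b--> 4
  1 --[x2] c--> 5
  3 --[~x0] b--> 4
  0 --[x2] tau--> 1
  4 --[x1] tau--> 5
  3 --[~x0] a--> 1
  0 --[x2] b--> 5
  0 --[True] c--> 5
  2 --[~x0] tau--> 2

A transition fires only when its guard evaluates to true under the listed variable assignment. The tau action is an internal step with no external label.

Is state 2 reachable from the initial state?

Answer: UNREACHABLE

Analysis:
4 transition(s) survive guard evaluation.
depth 0: {0}
depth 1: {5}  now seen {0,5}
Reach set: {0,5}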